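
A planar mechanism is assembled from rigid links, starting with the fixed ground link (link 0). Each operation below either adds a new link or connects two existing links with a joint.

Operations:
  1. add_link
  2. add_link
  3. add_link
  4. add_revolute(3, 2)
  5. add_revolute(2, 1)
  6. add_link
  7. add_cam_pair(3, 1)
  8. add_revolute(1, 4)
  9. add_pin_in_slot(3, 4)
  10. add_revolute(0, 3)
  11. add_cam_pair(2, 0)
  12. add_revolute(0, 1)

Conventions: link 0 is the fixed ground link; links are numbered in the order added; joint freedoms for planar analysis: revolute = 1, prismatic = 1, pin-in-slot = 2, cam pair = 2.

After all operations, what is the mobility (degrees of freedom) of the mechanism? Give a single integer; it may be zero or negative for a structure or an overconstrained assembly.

(L,J1,J2)=(1,0,0); link0 fixed
link1: (2,0,0)
link2: (3,0,0)
link3: (4,0,0)
R 3-2 [J1]: (4,1,0)
R 2-1 [J1]: (4,2,0)
link4: (5,2,0)
C 3-1 [J2]: (5,2,1)
R 1-4 [J1]: (5,3,1)
PS 3-4 [J2]: (5,3,2)
R 0-3 [J1]: (5,4,2)
C 2-0 [J2]: (5,4,3)
R 0-1 [J1]: (5,5,3)
Grübler: 3·4 − 2·5 − 3 = -1

M = -1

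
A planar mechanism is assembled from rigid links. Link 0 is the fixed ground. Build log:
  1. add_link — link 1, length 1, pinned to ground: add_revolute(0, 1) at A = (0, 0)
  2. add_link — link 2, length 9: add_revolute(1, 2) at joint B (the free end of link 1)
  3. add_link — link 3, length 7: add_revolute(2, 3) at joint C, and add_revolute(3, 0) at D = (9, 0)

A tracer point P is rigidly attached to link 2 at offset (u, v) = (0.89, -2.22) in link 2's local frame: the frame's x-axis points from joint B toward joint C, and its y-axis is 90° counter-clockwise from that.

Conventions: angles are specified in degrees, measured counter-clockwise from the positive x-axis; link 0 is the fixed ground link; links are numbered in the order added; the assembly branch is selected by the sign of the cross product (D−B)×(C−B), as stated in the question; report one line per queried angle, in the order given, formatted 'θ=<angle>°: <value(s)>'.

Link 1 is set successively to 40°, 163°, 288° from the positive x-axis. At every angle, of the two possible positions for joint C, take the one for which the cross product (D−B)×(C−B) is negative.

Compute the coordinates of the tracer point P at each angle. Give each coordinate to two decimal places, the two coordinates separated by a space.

A=(0,0), D=(9.00,0)
θ=40°: B = A + 1.00·(cos40°, sin40°) = (0.7660, 0.6428)
θ=40°: |BD| = 8.2590
θ=40°: circle(B,9.00) ∩ circle(D,7.00): a=6.0668, h=6.6479
θ=40°:   candidates: C₊=(7.3318,6.7983) cross=54.905; C₋=(6.2970,-6.4571) cross=-54.905
θ=40°:   branch - wants cross < 0 → take C=(6.2970,-6.4571) (cross=-54.905)
θ=40°: ex = (C−B)/|BC| = (0.6146,-0.7889); ey = (0.7889,0.6146)
θ=40°: P = B + 0.89·ex + -2.22·ey = (-0.4383,-1.4236)
θ=163°: B = A + 1.00·(cos163°, sin163°) = (-0.9563, 0.2924)
θ=163°: |BD| = 9.9606
θ=163°: circle(B,9.00) ∩ circle(D,7.00): a=6.5866, h=6.1332
θ=163°:   candidates: C₊=(5.8075,6.2296) cross=61.090; C₋=(5.4475,-6.0315) cross=-61.090
θ=163°:   branch - wants cross < 0 → take C=(5.4475,-6.0315) (cross=-61.090)
θ=163°: ex = (C−B)/|BC| = (0.7115,-0.7027); ey = (0.7027,0.7115)
θ=163°: P = B + 0.89·ex + -2.22·ey = (-1.8829,-1.9126)
θ=288°: B = A + 1.00·(cos288°, sin288°) = (0.3090, -0.9511)
θ=288°: |BD| = 8.7429
θ=288°: circle(B,9.00) ∩ circle(D,7.00): a=6.2015, h=6.5224
θ=288°:   candidates: C₊=(5.7642,6.2072) cross=57.024; C₋=(7.1832,-6.7601) cross=-57.024
θ=288°:   branch - wants cross < 0 → take C=(7.1832,-6.7601) (cross=-57.024)
θ=288°: ex = (C−B)/|BC| = (0.7638,-0.6455); ey = (0.6455,0.7638)
θ=288°: P = B + 0.89·ex + -2.22·ey = (-0.4441,-3.2211)

θ=40°: -0.44 -1.42
θ=163°: -1.88 -1.91
θ=288°: -0.44 -3.22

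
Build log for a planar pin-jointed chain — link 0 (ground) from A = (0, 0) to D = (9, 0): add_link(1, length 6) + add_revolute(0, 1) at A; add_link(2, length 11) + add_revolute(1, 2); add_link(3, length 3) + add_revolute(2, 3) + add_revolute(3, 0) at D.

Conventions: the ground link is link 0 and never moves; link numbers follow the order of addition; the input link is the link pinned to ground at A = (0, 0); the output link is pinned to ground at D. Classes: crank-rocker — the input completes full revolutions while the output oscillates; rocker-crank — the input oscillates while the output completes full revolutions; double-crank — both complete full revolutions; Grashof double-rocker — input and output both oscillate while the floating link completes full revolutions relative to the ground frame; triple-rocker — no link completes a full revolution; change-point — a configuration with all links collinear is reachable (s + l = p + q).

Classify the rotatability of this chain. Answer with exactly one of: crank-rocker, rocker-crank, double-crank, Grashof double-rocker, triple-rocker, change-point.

lengths: ground=9, input=6, coupler=11, output=3
sorted: s=3 (shortest), l=11 (longest), p+q=15
s + l = 14 vs p + q = 15
s + l < p + q (Grashof) with shortest = output link → rocker-crank

rocker-crank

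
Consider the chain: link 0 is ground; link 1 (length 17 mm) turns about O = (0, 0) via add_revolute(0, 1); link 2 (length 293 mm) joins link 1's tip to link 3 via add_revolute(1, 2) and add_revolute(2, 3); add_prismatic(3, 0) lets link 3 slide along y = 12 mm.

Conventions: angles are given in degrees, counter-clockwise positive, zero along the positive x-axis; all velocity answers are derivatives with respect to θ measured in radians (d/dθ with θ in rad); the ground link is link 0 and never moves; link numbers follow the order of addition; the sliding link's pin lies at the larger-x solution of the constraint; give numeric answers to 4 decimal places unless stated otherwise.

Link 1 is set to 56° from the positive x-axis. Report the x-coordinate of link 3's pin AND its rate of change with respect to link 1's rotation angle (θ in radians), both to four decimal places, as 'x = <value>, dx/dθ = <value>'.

geometry: r = 17 mm, L = 293 mm, e = 12 mm
crank pin P = (r cos θ, r sin θ) = (9.506279, 14.093639)
h = r sin θ − e = 14.093639 − 12 = 2.093639
x = r cos θ + √(L² − h²) = 9.506279 + 292.992520 = 302.498799
dx/dθ = −r sin θ − h·r cos θ/√(L² − h²) (θ in radians; h = 2.093639) = -14.161568

x = 302.4988, dx/dθ = -14.1616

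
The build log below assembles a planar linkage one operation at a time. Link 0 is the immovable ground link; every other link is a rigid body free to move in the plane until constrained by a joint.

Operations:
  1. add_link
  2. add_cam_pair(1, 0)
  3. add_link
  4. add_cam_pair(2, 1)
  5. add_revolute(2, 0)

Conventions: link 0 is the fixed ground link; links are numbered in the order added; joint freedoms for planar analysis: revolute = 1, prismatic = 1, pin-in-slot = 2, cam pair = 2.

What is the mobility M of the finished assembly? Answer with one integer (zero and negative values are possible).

(L,J1,J2)=(1,0,0); link0 fixed
link1: (2,0,0)
C 1-0 [J2]: (2,0,1)
link2: (3,0,1)
C 2-1 [J2]: (3,0,2)
R 2-0 [J1]: (3,1,2)
Grübler: 3·2 − 2·1 − 2 = 2

M = 2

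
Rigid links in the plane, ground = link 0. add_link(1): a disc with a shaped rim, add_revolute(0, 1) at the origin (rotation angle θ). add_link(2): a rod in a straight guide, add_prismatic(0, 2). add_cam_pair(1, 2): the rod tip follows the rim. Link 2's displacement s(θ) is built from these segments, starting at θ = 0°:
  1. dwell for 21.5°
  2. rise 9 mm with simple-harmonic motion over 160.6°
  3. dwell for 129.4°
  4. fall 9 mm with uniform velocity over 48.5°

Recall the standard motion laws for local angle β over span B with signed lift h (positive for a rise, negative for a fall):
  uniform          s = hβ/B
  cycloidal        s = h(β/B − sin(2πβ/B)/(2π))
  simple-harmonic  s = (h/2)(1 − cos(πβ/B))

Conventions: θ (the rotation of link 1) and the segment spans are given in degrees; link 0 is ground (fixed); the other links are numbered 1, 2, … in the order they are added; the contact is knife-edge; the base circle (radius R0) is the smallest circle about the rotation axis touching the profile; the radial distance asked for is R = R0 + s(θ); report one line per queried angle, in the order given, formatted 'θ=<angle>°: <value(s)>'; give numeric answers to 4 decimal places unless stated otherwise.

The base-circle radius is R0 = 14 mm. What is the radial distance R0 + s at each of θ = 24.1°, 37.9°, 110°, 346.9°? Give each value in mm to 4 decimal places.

segment 1 (0° to 21.5°, dwell): s unchanged at 0.0000
θ = 24.1° falls in segment 2 (21.5° to 182.1°, simple-harmonic, h = 9): β = 24.1 − 21.5 = 2.6°, B = 160.6°; Δs = 9/2·(1 − cos(π·0.0162)) = 0.0058; s = 0.0000 + 0.0058 = 0.0058
θ = 37.9° falls in segment 2 (21.5° to 182.1°, simple-harmonic, h = 9): β = 37.9 − 21.5 = 16.4°, B = 160.6°; Δs = 9/2·(1 − cos(π·0.1021)) = 0.2296; s = 0.0000 + 0.2296 = 0.2296
θ = 110° falls in segment 2 (21.5° to 182.1°, simple-harmonic, h = 9): β = 110 − 21.5 = 88.5°, B = 160.6°; Δs = 9/2·(1 − cos(π·0.5511)) = 5.2187; s = 0.0000 + 5.2187 = 5.2187
segment 2 (21.5° to 182.1°, simple-harmonic, h = 9) is passed completely: s = 0.0000 + (9) = 9.0000
segment 3 (182.1° to 311.5°, dwell): s unchanged at 9.0000
θ = 346.9° falls in segment 4 (311.5° to 360°, uniform, h = -9): β = 346.9 − 311.5 = 35.4°, B = 48.5°; Δs = -9·35.4/48.5 = -6.5691; s = 9.0000 − 6.5691 = 2.4309
θ=24.1°: R = R0 + s = 14 + 0.0058 = 14.0058
θ=37.9°: R = R0 + s = 14 + 0.2296 = 14.2296
θ=110°: R = R0 + s = 14 + 5.2187 = 19.2187
θ=346.9°: R = R0 + s = 14 + 2.4309 = 16.4309

θ=24.1°: 14.0058
θ=37.9°: 14.2296
θ=110°: 19.2187
θ=346.9°: 16.4309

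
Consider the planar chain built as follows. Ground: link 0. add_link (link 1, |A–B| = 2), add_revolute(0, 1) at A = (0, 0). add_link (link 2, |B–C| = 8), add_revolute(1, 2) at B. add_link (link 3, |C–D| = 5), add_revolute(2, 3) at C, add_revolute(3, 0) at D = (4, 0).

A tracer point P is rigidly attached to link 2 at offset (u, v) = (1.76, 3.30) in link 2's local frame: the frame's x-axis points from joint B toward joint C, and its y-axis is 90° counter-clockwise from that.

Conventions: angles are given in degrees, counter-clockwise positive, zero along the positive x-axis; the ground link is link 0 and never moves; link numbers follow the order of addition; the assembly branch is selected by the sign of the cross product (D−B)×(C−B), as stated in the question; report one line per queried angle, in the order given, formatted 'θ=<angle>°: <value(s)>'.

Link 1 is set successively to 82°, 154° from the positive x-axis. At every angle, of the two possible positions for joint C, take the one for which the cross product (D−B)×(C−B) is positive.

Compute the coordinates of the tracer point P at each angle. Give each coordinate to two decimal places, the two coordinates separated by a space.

A=(0,0), D=(4.00,0)
θ=82°: B = A + 2.00·(cos82°, sin82°) = (0.2783, 1.9805)
θ=82°: |BD| = 4.2158
θ=82°: circle(B,8.00) ∩ circle(D,5.00): a=6.7333, h=4.3200
θ=82°:   candidates: C₊=(8.2519,2.6309) cross=18.212; C₋=(4.1929,-4.9963) cross=-18.212
θ=82°:   branch + wants cross > 0 → take C=(8.2519,2.6309) (cross=18.212)
θ=82°: ex = (C−B)/|BC| = (0.9967,0.0813); ey = (-0.0813,0.9967)
θ=82°: P = B + 1.76·ex + 3.30·ey = (1.7642,5.4127)
θ=154°: B = A + 2.00·(cos154°, sin154°) = (-1.7976, 0.8767)
θ=154°: |BD| = 5.8635
θ=154°: circle(B,8.00) ∩ circle(D,5.00): a=6.2574, h=4.9845
θ=154°:   candidates: C₊=(5.1348,4.8695) cross=29.226; C₋=(3.6442,-4.9873) cross=-29.226
θ=154°:   branch + wants cross > 0 → take C=(5.1348,4.8695) (cross=29.226)
θ=154°: ex = (C−B)/|BC| = (0.8665,0.4991); ey = (-0.4991,0.8665)
θ=154°: P = B + 1.76·ex + 3.30·ey = (-1.9195,4.6148)

θ=82°: 1.76 5.41
θ=154°: -1.92 4.61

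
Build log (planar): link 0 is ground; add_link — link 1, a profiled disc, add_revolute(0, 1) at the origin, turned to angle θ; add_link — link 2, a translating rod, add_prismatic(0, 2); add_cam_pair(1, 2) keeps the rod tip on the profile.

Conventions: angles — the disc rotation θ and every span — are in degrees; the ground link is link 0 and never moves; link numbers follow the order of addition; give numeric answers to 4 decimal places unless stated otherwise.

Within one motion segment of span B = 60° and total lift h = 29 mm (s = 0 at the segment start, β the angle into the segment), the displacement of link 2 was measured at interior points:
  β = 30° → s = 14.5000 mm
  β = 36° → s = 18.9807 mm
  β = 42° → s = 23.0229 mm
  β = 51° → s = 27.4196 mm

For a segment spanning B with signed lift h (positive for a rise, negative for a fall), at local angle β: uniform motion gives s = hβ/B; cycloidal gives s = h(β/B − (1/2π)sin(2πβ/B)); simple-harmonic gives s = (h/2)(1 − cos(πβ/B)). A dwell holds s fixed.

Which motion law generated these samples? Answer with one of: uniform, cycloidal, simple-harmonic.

candidates at β/B = r: uniform s = h·r (linear in β); cycloidal s = h·(r − sin(2πr)/(2π)); simple-harmonic s = (h/2)(1 − cos(πr))
β=30°: printed 14.5000 | uniform 14.5000, cycloidal 14.5000, simple-harmonic 14.5000
β=36°: printed 18.9807 | uniform 17.4000, cycloidal 20.1129, simple-harmonic 18.9807
β=42°: printed 23.0229 | uniform 20.3000, cycloidal 24.6896, simple-harmonic 23.0229
β=51°: printed 27.4196 | uniform 24.6500, cycloidal 28.3840, simple-harmonic 27.4196
only one law matches every sample → simple-harmonic

simple-harmonic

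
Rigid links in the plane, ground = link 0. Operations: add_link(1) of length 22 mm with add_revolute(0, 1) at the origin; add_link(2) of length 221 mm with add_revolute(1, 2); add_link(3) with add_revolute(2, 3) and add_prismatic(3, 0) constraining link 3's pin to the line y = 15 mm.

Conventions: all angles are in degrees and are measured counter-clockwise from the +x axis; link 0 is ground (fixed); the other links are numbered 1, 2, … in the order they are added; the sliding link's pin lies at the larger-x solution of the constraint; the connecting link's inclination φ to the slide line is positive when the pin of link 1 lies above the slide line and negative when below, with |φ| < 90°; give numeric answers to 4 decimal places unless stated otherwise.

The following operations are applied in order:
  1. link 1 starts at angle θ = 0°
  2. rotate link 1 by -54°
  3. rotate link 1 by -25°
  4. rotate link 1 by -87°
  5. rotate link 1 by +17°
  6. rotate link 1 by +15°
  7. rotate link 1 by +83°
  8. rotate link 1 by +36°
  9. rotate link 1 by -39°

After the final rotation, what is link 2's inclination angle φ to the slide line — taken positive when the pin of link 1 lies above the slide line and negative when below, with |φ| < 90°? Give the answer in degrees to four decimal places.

geometry: r = 22 mm, L = 221 mm, e = 15 mm; θ starts at 0°
rotate link 1 by -54°: θ ← 0° -54° = -54°
rotate link 1 by -25°: θ ← -54° -25° = -79°
rotate link 1 by -87°: θ ← -79° -87° = -166°
rotate link 1 by +17°: θ ← -166° +17° = -149°
rotate link 1 by +15°: θ ← -149° +15° = -134°
rotate link 1 by +83°: θ ← -134° +83° = -51°
rotate link 1 by +36°: θ ← -51° +36° = -15°
rotate link 1 by -39°: θ ← -15° -39° = -54°
h = r sin θ − e = -17.798374 − 15 = -32.798374
sin φ = h / L = -32.798374 / 221 = -0.14840893
φ = arcsin(-0.14840893) = -8.534733°

-8.5347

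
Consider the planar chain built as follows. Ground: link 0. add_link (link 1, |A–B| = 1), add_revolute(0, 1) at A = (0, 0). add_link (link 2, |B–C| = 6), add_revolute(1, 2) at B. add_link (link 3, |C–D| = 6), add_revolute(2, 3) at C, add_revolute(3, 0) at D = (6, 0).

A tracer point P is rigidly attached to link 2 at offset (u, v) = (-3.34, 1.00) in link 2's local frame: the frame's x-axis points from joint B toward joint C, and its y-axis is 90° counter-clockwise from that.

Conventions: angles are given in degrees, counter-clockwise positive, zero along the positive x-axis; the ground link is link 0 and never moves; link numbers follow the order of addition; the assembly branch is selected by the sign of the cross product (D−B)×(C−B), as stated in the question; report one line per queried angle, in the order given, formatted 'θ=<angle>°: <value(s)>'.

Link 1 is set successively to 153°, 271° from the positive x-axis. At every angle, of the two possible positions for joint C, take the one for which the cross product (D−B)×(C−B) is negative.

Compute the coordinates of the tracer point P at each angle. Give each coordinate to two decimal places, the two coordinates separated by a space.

A=(0,0), D=(6.00,0)
θ=153°: B = A + 1.00·(cos153°, sin153°) = (-0.8910, 0.4540)
θ=153°: |BD| = 6.9059
θ=153°: circle(B,6.00) ∩ circle(D,6.00): a=3.4530, h=4.9068
θ=153°:   candidates: C₊=(2.8771,5.1232) cross=33.886; C₋=(2.2319,-4.6692) cross=-33.886
θ=153°:   branch - wants cross < 0 → take C=(2.2319,-4.6692) (cross=-33.886)
θ=153°: ex = (C−B)/|BC| = (0.5205,-0.8539); ey = (0.8539,0.5205)
θ=153°: P = B + -3.34·ex + 1.00·ey = (-1.7756,3.8264)
θ=271°: B = A + 1.00·(cos271°, sin271°) = (0.0175, -0.9998)
θ=271°: |BD| = 6.0655
θ=271°: circle(B,6.00) ∩ circle(D,6.00): a=3.0328, h=5.1771
θ=271°:   candidates: C₊=(2.1553,4.6064) cross=31.402; C₋=(3.8621,-5.6062) cross=-31.402
θ=271°:   branch - wants cross < 0 → take C=(3.8621,-5.6062) (cross=-31.402)
θ=271°: ex = (C−B)/|BC| = (0.6408,-0.7677); ey = (0.7677,0.6408)
θ=271°: P = B + -3.34·ex + 1.00·ey = (-1.3550,2.2051)

θ=153°: -1.78 3.83
θ=271°: -1.36 2.21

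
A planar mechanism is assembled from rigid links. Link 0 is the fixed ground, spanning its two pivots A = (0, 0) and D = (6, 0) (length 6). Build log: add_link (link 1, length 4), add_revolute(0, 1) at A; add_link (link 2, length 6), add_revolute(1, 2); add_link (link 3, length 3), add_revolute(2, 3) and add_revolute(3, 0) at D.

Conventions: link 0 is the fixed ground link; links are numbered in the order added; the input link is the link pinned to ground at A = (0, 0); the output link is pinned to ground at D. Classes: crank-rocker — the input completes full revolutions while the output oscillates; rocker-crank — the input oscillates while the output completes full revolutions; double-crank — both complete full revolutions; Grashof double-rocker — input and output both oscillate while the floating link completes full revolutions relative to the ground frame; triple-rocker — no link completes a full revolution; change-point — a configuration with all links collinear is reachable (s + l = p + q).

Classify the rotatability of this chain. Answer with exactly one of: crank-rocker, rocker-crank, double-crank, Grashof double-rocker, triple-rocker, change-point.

lengths: ground=6, input=4, coupler=6, output=3
sorted: s=3 (shortest), l=6 (longest), p+q=10
s + l = 9 vs p + q = 10
s + l < p + q (Grashof) with shortest = output link → rocker-crank

rocker-crank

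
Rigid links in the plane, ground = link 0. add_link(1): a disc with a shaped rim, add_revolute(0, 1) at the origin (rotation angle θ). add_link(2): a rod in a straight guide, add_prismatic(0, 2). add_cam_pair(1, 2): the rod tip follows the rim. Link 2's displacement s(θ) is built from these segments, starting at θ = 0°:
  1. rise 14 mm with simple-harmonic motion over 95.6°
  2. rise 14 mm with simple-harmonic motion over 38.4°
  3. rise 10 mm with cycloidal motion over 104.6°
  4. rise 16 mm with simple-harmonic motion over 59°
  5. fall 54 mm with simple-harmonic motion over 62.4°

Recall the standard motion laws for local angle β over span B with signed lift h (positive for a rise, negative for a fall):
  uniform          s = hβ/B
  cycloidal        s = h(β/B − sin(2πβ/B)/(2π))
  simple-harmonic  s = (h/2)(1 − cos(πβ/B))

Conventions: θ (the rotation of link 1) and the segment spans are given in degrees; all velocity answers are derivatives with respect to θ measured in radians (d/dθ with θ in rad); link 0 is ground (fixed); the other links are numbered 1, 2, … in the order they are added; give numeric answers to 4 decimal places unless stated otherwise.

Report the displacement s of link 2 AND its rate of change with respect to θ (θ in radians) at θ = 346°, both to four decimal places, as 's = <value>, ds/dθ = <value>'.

segment 1 (0° to 95.6°, simple-harmonic, h = 14) is passed completely: s = 0.0000 + (14) = 14.0000
segment 2 (95.6° to 134°, simple-harmonic, h = 14) is passed completely: s = 14.0000 + (14) = 28.0000
segment 3 (134° to 238.6°, cycloidal, h = 10) is passed completely: s = 28.0000 + (10) = 38.0000
segment 4 (238.6° to 297.6°, simple-harmonic, h = 16) is passed completely: s = 38.0000 + (16) = 54.0000
θ = 346° falls in segment 5 (297.6° to 360°, simple-harmonic, h = -54): β = 346 − 297.6 = 48.4°, B = 62.4°; Δs = -54/2·(1 − cos(π·0.7756)) = -47.5662; s = 54.0000 − 47.5662 = 6.4338
velocity in seg [297.6°–360°] (simple-harmonic), θ in radians: β = 48.4° = 0.8447 rad, B = 62.4° = 1.0891 rad; ds/dθ = (πh/(2B)) sin(πβ/B) = (π·(-54)/(2·1.0891)) sin(π·0.7756) = -50.462641 mm/rad

s = 6.4338, ds/dθ = -50.4626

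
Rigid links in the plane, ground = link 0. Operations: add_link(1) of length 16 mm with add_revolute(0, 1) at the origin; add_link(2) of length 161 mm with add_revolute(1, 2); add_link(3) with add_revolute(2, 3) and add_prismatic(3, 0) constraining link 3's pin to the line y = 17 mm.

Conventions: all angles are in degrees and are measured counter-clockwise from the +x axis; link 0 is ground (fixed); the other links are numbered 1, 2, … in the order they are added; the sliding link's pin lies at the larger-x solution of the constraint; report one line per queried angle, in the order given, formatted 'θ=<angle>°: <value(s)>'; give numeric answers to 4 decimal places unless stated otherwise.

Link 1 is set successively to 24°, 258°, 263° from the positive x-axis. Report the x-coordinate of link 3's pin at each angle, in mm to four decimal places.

geometry: r = 16 mm, L = 161 mm, e = 17 mm
θ=24°: crank pin P = (r cos θ, r sin θ) = (14.616727, 6.507786)
θ=24°: h = r sin θ − e = 6.507786 − 17 = -10.492214
θ=24°: x = r cos θ + √(L² − h²) = 14.616727 + 160.657753 = 175.274480
θ=258°: crank pin P = (r cos θ, r sin θ) = (-3.326587, -15.650362)
θ=258°: h = r sin θ − e = -15.650362 − 17 = -32.650362
θ=258°: x = r cos θ + √(L² − h²) = -3.326587 + 157.654540 = 154.327953
θ=263°: crank pin P = (r cos θ, r sin θ) = (-1.949909, -15.880738)
θ=263°: h = r sin θ − e = -15.880738 − 17 = -32.880738
θ=263°: x = r cos θ + √(L² − h²) = -1.949909 + 157.606653 = 155.656743

θ=24°: 175.2745
θ=258°: 154.3280
θ=263°: 155.6567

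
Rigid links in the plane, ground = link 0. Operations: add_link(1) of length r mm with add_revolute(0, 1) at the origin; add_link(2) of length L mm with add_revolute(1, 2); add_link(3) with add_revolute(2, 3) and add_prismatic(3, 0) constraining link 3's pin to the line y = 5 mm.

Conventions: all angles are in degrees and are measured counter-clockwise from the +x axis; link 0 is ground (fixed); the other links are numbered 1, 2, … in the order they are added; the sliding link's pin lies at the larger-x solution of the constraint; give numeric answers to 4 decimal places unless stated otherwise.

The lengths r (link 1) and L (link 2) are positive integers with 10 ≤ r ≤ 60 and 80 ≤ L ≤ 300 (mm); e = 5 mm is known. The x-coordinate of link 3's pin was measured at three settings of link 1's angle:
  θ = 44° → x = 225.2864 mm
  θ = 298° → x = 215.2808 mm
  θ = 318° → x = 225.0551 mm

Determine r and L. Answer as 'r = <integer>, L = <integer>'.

constraint per measurement: (x − r cos θ)² + (r sin θ − e)² = L²
subtracting the θ₁ and θ₂ equations cancels the r² and L² terms:
r = (x₁² − x₂²) / (2[(x₁cos θ₁ + e sin θ₁) − (x₂cos θ₂ + e sin θ₂)]) = 31.9999 → r = 32
L² = (x₁ − r cos θ₁)² + (r sin θ₁ − e)² = 41208.9930 → L = 203.0000 → L = 203
check at θ₃=318°: x = 225.0551 (printed 225.0551) ✓

r = 32, L = 203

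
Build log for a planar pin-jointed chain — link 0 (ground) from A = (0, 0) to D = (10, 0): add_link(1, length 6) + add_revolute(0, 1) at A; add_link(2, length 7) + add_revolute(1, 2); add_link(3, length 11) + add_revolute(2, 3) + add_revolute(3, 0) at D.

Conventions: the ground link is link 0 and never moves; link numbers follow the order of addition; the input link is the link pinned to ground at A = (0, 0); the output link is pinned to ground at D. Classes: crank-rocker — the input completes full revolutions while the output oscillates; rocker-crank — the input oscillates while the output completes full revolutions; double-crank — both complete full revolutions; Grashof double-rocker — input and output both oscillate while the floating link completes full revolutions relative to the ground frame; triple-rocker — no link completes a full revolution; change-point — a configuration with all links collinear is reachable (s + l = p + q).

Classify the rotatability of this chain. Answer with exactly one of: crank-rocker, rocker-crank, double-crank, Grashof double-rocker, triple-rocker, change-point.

lengths: ground=10, input=6, coupler=7, output=11
sorted: s=6 (shortest), l=11 (longest), p+q=17
s + l = 17 vs p + q = 17
s + l = p + q → change-point (collinear configuration reachable)

change-point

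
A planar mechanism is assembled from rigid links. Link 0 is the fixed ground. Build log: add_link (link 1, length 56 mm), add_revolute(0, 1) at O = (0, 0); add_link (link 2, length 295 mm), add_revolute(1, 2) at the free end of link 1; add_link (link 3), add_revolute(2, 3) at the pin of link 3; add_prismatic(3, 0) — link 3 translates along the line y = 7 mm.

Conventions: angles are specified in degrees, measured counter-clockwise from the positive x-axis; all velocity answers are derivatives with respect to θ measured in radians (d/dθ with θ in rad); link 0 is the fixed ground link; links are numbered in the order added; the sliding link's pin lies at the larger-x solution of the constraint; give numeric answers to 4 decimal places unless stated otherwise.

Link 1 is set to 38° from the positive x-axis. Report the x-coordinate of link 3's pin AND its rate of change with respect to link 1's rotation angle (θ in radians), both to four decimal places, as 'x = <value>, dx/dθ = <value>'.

geometry: r = 56 mm, L = 295 mm, e = 7 mm
crank pin P = (r cos θ, r sin θ) = (44.128602, 34.477043)
h = r sin θ − e = 34.477043 − 7 = 27.477043
x = r cos θ + √(L² − h²) = 44.128602 + 293.717572 = 337.846174
dx/dθ = −r sin θ − h·r cos θ/√(L² − h²) (θ in radians; h = 27.477043) = -38.605238

x = 337.8462, dx/dθ = -38.6052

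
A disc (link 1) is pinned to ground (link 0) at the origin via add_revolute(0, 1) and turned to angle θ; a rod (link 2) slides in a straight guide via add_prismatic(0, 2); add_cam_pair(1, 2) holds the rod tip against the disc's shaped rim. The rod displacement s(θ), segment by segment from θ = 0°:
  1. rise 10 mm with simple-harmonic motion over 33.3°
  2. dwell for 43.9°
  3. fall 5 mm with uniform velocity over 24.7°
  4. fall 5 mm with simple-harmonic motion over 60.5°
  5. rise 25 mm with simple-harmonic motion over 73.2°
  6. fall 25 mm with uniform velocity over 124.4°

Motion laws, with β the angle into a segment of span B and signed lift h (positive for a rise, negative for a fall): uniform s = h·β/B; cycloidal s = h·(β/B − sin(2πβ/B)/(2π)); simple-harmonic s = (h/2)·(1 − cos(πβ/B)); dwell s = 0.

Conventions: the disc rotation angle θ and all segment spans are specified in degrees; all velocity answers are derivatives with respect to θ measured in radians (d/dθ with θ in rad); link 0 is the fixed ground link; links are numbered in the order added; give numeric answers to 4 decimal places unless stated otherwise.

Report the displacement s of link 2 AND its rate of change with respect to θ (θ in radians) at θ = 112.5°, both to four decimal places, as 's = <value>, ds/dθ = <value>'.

segment 1 (0° to 33.3°, simple-harmonic, h = 10) is passed completely: s = 0.0000 + (10) = 10.0000
segment 2 (33.3° to 77.2°, dwell): s unchanged at 10.0000
segment 3 (77.2° to 101.9°, uniform, h = -5) is passed completely: s = 10.0000 + (-5) = 5.0000
θ = 112.5° falls in segment 4 (101.9° to 162.4°, simple-harmonic, h = -5): β = 112.5 − 101.9 = 10.6°, B = 60.5°; Δs = -5/2·(1 − cos(π·0.1752)) = -0.3692; s = 5.0000 − 0.3692 = 4.6308
velocity in seg [101.9°–162.4°] (simple-harmonic), θ in radians: β = 10.6° = 0.1850 rad, B = 60.5° = 1.0559 rad; ds/dθ = (πh/(2B)) sin(πβ/B) = (π·(-5)/(2·1.0559)) sin(π·0.1752) = -3.890469 mm/rad

s = 4.6308, ds/dθ = -3.8905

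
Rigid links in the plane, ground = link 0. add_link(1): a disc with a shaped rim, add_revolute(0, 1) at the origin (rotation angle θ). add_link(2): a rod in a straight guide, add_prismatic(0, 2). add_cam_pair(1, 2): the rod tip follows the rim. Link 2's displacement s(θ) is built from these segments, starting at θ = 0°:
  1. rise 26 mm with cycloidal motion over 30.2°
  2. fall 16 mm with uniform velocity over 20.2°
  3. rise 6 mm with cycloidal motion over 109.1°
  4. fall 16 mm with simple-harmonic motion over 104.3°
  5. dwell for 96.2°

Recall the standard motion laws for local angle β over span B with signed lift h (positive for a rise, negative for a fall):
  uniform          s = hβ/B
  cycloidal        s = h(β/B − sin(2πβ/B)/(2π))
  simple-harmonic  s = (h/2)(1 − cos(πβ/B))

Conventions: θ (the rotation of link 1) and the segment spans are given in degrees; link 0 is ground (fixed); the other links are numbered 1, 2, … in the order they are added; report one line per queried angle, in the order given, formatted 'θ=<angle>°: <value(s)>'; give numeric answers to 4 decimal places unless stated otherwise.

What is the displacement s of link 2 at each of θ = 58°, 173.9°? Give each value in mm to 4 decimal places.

segment 1 (0° to 30.2°, cycloidal, h = 26) is passed completely: s = 0.0000 + (26) = 26.0000
segment 2 (30.2° to 50.4°, uniform, h = -16) is passed completely: s = 26.0000 + (-16) = 10.0000
θ = 58° falls in segment 3 (50.4° to 159.5°, cycloidal, h = 6): β = 58 − 50.4 = 7.6°, B = 109.1°; Δs = 6·(0.0697 − sin(2π·0.0697)/(2π)) = 0.0132; s = 10.0000 + 0.0132 = 10.0132
segment 3 (50.4° to 159.5°, cycloidal, h = 6) is passed completely: s = 10.0000 + (6) = 16.0000
θ = 173.9° falls in segment 4 (159.5° to 263.8°, simple-harmonic, h = -16): β = 173.9 − 159.5 = 14.4°, B = 104.3°; Δs = -16/2·(1 − cos(π·0.1381)) = -0.7408; s = 16.0000 − 0.7408 = 15.2592

θ=58°: 10.0132
θ=173.9°: 15.2592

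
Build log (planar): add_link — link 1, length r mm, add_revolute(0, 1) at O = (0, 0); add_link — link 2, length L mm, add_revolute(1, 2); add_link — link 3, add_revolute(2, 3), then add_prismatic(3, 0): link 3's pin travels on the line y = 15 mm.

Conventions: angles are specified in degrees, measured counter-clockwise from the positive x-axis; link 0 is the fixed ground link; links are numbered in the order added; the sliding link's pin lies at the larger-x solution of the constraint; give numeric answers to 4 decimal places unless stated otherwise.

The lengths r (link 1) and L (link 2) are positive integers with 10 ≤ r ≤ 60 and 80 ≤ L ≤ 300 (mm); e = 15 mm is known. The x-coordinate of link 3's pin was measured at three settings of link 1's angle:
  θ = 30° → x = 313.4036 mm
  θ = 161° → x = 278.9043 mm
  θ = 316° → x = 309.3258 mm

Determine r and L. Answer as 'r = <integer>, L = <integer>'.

constraint per measurement: (x − r cos θ)² + (r sin θ − e)² = L²
subtracting the θ₁ and θ₂ equations cancels the r² and L² terms:
r = (x₁² − x₂²) / (2[(x₁cos θ₁ + e sin θ₁) − (x₂cos θ₂ + e sin θ₂)]) = 19.0000 → r = 19
L² = (x₁ − r cos θ₁)² + (r sin θ₁ − e)² = 88209.0283 → L = 297.0000 → L = 297
check at θ₃=316°: x = 309.3258 (printed 309.3258) ✓

r = 19, L = 297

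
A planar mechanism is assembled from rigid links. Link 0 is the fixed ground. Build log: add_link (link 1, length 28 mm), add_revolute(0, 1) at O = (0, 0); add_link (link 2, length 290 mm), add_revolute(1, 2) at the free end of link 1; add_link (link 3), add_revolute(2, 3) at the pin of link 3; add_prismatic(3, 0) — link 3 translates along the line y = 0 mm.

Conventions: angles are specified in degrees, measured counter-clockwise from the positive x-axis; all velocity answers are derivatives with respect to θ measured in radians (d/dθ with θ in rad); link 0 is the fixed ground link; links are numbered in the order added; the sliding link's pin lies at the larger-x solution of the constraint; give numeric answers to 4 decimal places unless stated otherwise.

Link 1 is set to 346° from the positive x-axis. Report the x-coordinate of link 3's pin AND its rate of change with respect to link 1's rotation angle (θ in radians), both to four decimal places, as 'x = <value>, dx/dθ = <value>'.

geometry: r = 28 mm, L = 290 mm, e = 0 mm
crank pin P = (r cos θ, r sin θ) = (27.168280, -6.773813)
h = r sin θ − e = -6.773813 − 0 = -6.773813
x = r cos θ + √(L² − h²) = 27.168280 + 289.920878 = 317.089158
dx/dθ = −r sin θ − h·r cos θ/√(L² − h²) (θ in radians; h = -6.773813) = 7.408582

x = 317.0892, dx/dθ = 7.4086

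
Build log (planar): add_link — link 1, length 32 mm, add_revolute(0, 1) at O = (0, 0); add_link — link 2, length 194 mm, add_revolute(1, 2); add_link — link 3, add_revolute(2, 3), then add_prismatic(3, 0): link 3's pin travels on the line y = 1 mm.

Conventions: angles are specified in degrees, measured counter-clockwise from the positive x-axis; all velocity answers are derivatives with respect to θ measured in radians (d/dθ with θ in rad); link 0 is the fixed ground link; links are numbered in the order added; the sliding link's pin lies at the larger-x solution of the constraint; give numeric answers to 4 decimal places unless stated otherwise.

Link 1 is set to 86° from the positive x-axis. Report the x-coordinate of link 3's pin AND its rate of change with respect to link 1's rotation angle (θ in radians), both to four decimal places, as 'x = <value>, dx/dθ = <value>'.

geometry: r = 32 mm, L = 194 mm, e = 1 mm
crank pin P = (r cos θ, r sin θ) = (2.232207, 31.922050)
h = r sin θ − e = 31.922050 − 1 = 30.922050
x = r cos θ + √(L² − h²) = 2.232207 + 191.519782 = 193.751989
dx/dθ = −r sin θ − h·r cos θ/√(L² − h²) (θ in radians; h = 30.922050) = -32.282453

x = 193.7520, dx/dθ = -32.2825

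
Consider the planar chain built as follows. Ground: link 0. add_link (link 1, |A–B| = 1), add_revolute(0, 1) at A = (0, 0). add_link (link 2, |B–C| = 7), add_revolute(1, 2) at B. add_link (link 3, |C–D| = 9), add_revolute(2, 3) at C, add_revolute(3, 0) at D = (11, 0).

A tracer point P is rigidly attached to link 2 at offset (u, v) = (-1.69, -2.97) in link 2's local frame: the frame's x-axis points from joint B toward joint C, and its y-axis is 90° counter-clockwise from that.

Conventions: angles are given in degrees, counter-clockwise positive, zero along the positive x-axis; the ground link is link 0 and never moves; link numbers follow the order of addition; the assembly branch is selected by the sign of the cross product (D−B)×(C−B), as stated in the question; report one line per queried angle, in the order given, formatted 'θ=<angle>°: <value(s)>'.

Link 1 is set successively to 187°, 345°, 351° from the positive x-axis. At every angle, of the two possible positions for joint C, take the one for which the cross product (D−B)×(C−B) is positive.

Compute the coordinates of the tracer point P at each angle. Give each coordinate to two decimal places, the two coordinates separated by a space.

A=(0,0), D=(11.00,0)
θ=187°: B = A + 1.00·(cos187°, sin187°) = (-0.9925, -0.1219)
θ=187°: |BD| = 11.9932
θ=187°: circle(B,7.00) ∩ circle(D,9.00): a=4.6625, h=5.2212
θ=187°:   candidates: C₊=(3.6166,5.1465) cross=62.619; C₋=(3.7228,-5.2954) cross=-62.619
θ=187°:   branch + wants cross > 0 → take C=(3.6166,5.1465) (cross=62.619)
θ=187°: ex = (C−B)/|BC| = (0.6585,0.7526); ey = (-0.7526,0.6585)
θ=187°: P = B + -1.69·ex + -2.97·ey = (0.1299,-3.3494)
θ=345°: B = A + 1.00·(cos345°, sin345°) = (0.9659, -0.2588)
θ=345°: |BD| = 10.0374
θ=345°: circle(B,7.00) ∩ circle(D,9.00): a=3.4247, h=6.1051
θ=345°:   candidates: C₊=(4.2320,5.9325) cross=61.279; C₋=(4.5469,-6.2735) cross=-61.279
θ=345°:   branch + wants cross > 0 → take C=(4.2320,5.9325) (cross=61.279)
θ=345°: ex = (C−B)/|BC| = (0.4666,0.8845); ey = (-0.8845,0.4666)
θ=345°: P = B + -1.69·ex + -2.97·ey = (2.8043,-3.1393)
θ=351°: B = A + 1.00·(cos351°, sin351°) = (0.9877, -0.1564)
θ=351°: |BD| = 10.0135
θ=351°: circle(B,7.00) ∩ circle(D,9.00): a=3.4089, h=6.1139
θ=351°:   candidates: C₊=(4.3007,6.0099) cross=61.221; C₋=(4.4917,-6.2163) cross=-61.221
θ=351°:   branch + wants cross > 0 → take C=(4.3007,6.0099) (cross=61.221)
θ=351°: ex = (C−B)/|BC| = (0.4733,0.8809); ey = (-0.8809,0.4733)
θ=351°: P = B + -1.69·ex + -2.97·ey = (2.8041,-3.0508)

θ=187°: 0.13 -3.35
θ=345°: 2.80 -3.14
θ=351°: 2.80 -3.05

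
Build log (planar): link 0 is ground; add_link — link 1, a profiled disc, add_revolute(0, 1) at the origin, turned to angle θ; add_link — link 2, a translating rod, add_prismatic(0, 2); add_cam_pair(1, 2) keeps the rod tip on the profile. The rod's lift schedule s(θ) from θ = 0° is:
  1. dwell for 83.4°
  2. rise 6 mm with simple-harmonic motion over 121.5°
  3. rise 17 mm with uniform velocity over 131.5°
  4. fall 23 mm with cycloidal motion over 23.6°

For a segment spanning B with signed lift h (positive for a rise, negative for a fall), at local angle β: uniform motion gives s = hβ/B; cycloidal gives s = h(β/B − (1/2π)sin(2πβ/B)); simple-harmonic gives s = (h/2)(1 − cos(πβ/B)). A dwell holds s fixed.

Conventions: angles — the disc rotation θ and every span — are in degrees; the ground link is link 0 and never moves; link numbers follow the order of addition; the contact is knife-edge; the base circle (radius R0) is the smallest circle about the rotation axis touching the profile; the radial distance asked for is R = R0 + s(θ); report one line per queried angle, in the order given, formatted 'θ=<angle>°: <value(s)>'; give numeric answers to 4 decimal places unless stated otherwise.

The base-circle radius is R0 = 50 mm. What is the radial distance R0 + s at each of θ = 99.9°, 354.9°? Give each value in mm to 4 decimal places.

seg 1 [0°–83.4°] dwell: s stays 0.0000
seg 2 [83.4°–204.9°] simple-harmonic, h=6: θ=99.9° here. β=16.5, B=121.5. 6/2·(1 − cos(π·0.1358)) = 0.2689 → s = 0.2689
seg 2 [83.4°–204.9°] simple-harmonic, h=6: full span → s += 6 → s = 6.0000
seg 3 [204.9°–336.4°] uniform, h=17: full span → s += 17 → s = 23.0000
seg 4 [336.4°–360°] cycloidal, h=-23: θ=354.9° here. β=18.5, B=23.6. -23·(0.7839 − sin(2π·0.7839)/(2π)) = -21.6075 → s = 1.3925
θ=99.9°: R = R0 + s = 50 + 0.2689 = 50.2689
θ=354.9°: R = R0 + s = 50 + 1.3925 = 51.3925

θ=99.9°: 50.2689
θ=354.9°: 51.3925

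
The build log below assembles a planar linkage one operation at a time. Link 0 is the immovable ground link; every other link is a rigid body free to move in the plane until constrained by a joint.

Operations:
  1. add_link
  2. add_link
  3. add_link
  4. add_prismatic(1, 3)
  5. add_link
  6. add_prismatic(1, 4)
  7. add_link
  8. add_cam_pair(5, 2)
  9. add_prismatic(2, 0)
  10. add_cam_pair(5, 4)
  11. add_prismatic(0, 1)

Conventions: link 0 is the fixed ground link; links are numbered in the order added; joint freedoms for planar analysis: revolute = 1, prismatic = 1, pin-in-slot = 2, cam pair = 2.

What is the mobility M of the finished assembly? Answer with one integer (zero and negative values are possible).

(L,J1,J2)=(1,0,0); link0 fixed
link1: (2,0,0)
link2: (3,0,0)
link3: (4,0,0)
P 1-3 [J1]: (4,1,0)
link4: (5,1,0)
P 1-4 [J1]: (5,2,0)
link5: (6,2,0)
C 5-2 [J2]: (6,2,1)
P 2-0 [J1]: (6,3,1)
C 5-4 [J2]: (6,3,2)
P 0-1 [J1]: (6,4,2)
Grübler: 3·5 − 2·4 − 2 = 5

M = 5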